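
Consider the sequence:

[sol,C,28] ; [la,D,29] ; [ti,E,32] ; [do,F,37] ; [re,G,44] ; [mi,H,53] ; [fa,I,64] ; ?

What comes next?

[sol,J,77]

Note goes sol, la, ti, do, re, mi, fa → sol (runs through the solfège scale do→ti).
Letter — letters move forward 1 place in the alphabet: C, D, E, F, G, H, I → J.
Third value: differences are 1, 3, 5, … (increasing by 2 each time); 28, 29, 32, 37, 44, 53, 64 → 77.
Putting it together: [sol,J,77].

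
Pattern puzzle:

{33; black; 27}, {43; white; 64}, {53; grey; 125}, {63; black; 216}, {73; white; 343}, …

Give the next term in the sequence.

First value: 33, 43, 53, 63, 73 → 83 (+10 each step).
Shade goes black, white, grey, black, white → grey (repeats black → white → grey).
Third value: perfect cubes: 3³, 4³, 5³, …; 27, 64, 125, 216, 343 → 512.
Combining the parts gives {83; grey; 512}.

{83; grey; 512}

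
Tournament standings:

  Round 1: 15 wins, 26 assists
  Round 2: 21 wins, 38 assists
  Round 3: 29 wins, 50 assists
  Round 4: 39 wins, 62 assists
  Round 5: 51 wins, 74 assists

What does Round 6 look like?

Wins: 15, 21, 29, 39, 51 → 65 (differences are 6, 8, 10, … (increasing by 2 each time)).
Assists: 26, 38, 50, 62, 74 → 86 (+12 each step).
So the next row is 65 wins, 86 assists.

65 wins, 86 assists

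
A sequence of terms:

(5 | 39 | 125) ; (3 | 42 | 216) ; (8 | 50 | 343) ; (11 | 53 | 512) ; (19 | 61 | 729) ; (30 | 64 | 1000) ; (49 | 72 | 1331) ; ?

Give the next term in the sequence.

First value — each term is the sum of the two before it: 5, 3, 8, 11, 19, 30, 49 → 79.
For the second value, alternating steps +3, +8, +3, +8, …: 39, 42, 50, 53, 61, 64, 72 → 75.
Third value: 125, 216, 343, 512, 729, 1000, 1331 → 1728 (perfect cubes: 5³, 6³, 7³, …).
Combining the parts gives (79 | 75 | 1728).

(79 | 75 | 1728)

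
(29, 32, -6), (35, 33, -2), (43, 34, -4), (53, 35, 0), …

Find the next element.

(65, 36, -2)

First entry goes 29, 35, 43, 53 → 65 (differences are 6, 8, 10, … (increasing by 2 each time)).
Second entry: +1 each step; 32, 33, 34, 35 → 36.
Third entry — alternating steps +4, −2, +4, −2, …: -6, -2, -4, 0 → -2.
Putting it together: (65, 36, -2).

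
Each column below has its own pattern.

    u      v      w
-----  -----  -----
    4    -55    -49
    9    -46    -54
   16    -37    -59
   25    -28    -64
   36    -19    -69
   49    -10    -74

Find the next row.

64  -1  -79

Column u goes 4, 9, 16, 25, 36, 49 → 64 (perfect squares: 2², 3², 4², …).
Column v: -55, -46, -37, -28, -19, -10 → -1 (+9 each step).
Column w: −5 each step; -49, -54, -59, -64, -69, -74 → -79.
Combining the parts gives 64  -1  -79.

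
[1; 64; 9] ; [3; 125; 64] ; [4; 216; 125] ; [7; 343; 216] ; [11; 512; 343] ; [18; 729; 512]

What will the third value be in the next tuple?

729

Second value — perfect cubes: 4³, 5³, 6³, …: 64, 125, 216, 343, 512, 729 → 1000.
For the third value, always the previous value of the second value: 9, 64, 125, 216, 343, 512 → 729.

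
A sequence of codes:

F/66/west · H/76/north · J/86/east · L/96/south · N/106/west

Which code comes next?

Letter: letters move forward 2 places in the alphabet, so F, H, J, L, N → P.
Second component: +10 each step; 66, 76, 86, 96, 106 → 116.
Direction: repeats west → north → east → south; west, north, east, south, west → north.
So the next code is P/116/north.

P/116/north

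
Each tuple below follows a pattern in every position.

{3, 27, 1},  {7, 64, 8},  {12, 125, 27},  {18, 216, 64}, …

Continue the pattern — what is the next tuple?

{25, 343, 125}

First coordinate — differences are 4, 5, 6, … (increasing by 1 each time): 3, 7, 12, 18 → 25.
Second coordinate: 27, 64, 125, 216 → 343 (perfect cubes: 3³, 4³, 5³, …).
Third coordinate goes 1, 8, 27, 64 → 125 (perfect cubes: 1³, 2³, 3³, …).
So the next tuple is {25, 343, 125}.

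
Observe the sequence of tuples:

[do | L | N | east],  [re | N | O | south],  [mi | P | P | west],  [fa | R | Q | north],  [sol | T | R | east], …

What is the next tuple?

[la | V | S | south]

Note goes do, re, mi, fa, sol → la (runs through the solfège scale do→ti).
For the first letter, letters move forward 2 places in the alphabet: L, N, P, R, T → V.
Second letter — letters move forward 1 place in the alphabet: N, O, P, Q, R → S.
Direction goes east, south, west, north, east → south (repeats east → south → west → north).
Putting it together: [la | V | S | south].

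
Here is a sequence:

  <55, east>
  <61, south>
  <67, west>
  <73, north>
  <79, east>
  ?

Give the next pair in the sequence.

First coordinate — +6 each step: 55, 61, 67, 73, 79 → 85.
Direction goes east, south, west, north, east → south (repeats east → south → west → north).
Combining the parts gives <85, south>.

<85, south>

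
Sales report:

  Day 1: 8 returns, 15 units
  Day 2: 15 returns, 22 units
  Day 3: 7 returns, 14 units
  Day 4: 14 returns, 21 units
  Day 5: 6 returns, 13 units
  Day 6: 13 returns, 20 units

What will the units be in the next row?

Returns — alternating steps +7, −8, +7, −8, …: 8, 15, 7, 14, 6, 13 → 5.
For the units, always 7 more than the returns: 15, 22, 14, 21, 13, 20 → 12.

12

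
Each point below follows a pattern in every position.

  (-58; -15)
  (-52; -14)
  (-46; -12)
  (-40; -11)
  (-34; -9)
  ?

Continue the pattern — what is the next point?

First part: -58, -52, -46, -40, -34 → -28 (+6 each step).
Second part: alternating steps +1, +2, +1, +2, …, so -15, -14, -12, -11, -9 → -8.
Putting it together: (-28; -8).

(-28; -8)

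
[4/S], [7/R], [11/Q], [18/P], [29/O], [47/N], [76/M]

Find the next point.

[123/L]

First coordinate: each term is the sum of the two before it, so 4, 7, 11, 18, 29, 47, 76 → 123.
Letter goes S, R, Q, P, O, N, M → L (letters move back 1 place in the alphabet).
Combining the parts gives [123/L].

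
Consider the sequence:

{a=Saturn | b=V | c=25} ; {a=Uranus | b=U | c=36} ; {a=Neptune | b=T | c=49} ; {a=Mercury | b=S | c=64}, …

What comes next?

A: runs through the planets Mercury→Neptune; Saturn, Uranus, Neptune, Mercury → Venus.
B: V, U, T, S → R (letters move back 1 place in the alphabet).
For the c, perfect squares: 5², 6², 7², …: 25, 36, 49, 64 → 81.
Combining the parts gives {a=Venus | b=R | c=81}.

{a=Venus | b=R | c=81}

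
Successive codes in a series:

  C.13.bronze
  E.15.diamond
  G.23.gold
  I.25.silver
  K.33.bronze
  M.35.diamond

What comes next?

O.43.gold

For the letter, letters move forward 2 places in the alphabet: C, E, G, I, K, M → O.
Second component: alternating steps +2, +8, +2, +8, …, so 13, 15, 23, 25, 33, 35 → 43.
Rank: repeats bronze → diamond → gold → silver; bronze, diamond, gold, silver, bronze, diamond → gold.
Putting it together: O.43.gold.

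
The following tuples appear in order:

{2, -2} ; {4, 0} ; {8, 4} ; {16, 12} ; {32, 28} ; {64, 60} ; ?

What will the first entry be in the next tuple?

128

For the first entry, ×2 each step: 2, 4, 8, 16, 32, 64 → 128.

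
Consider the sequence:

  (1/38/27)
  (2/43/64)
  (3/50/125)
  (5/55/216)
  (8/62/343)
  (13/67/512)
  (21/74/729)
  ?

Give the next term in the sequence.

First part: 1, 2, 3, 5, 8, 13, 21 → 34 (each term is the sum of the two before it).
Second part: 38, 43, 50, 55, 62, 67, 74 → 79 (alternating steps +5, +7, +5, +7, …).
Third part: perfect cubes: 3³, 4³, 5³, …; 27, 64, 125, 216, 343, 512, 729 → 1000.
Putting it together: (34/79/1000).

(34/79/1000)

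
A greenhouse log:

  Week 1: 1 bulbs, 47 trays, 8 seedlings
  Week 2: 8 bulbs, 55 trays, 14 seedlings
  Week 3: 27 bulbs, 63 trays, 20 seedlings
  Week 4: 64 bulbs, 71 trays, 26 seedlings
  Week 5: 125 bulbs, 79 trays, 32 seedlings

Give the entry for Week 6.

Bulbs — perfect cubes: 1³, 2³, 3³, …: 1, 8, 27, 64, 125 → 216.
Trays — +8 each step: 47, 55, 63, 71, 79 → 87.
Seedlings — +6 each step: 8, 14, 20, 26, 32 → 38.
Putting it together: 216 bulbs, 87 trays, 38 seedlings.

216 bulbs, 87 trays, 38 seedlings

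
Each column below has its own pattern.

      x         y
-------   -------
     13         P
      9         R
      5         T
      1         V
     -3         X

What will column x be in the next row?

Column x: 13, 9, 5, 1, -3 → -7 (−4 each step).

-7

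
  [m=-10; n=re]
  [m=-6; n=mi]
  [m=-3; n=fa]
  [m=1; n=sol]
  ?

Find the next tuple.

M: -10, -6, -3, 1 → 4 (alternating steps +4, +3, +4, +3, …).
N: re, mi, fa, sol → la (runs through the solfège scale do→ti).
So the next tuple is [m=4; n=la].

[m=4; n=la]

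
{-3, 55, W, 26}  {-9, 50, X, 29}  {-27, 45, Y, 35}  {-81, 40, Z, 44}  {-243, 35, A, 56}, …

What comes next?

{-729, 30, B, 71}

First entry: ×3 each step, so -3, -9, -27, -81, -243 → -729.
Second entry: −5 each step, so 55, 50, 45, 40, 35 → 30.
Letter: letters move forward 1 place in the alphabet, wrapping Z→A; W, X, Y, Z, A → B.
Fourth entry goes 26, 29, 35, 44, 56 → 71 (differences are 3, 6, 9, … (increasing by 3 each time)).
Combining the parts gives {-729, 30, B, 71}.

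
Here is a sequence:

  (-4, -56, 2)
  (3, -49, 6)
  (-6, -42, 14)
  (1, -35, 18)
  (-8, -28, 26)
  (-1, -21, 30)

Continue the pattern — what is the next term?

(-10, -14, 38)

First component: -4, 3, -6, 1, -8, -1 → -10 (alternating steps +7, −9, +7, −9, …).
Second component: +7 each step, so -56, -49, -42, -35, -28, -21 → -14.
Third component goes 2, 6, 14, 18, 26, 30 → 38 (alternating steps +4, +8, +4, +8, …).
So the next term is (-10, -14, 38).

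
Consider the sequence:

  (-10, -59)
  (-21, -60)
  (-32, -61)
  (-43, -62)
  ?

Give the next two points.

(-54, -63), (-65, -64)

First component: -10, -21, -32, -43 → -54 → -65 (−11 each step).
Second component: -59, -60, -61, -62 → -63 → -64 (−1 each step).
Putting the parts together: (-54, -63) and then (-65, -64).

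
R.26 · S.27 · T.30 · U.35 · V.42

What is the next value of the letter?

Letter: letters move forward 1 place in the alphabet; R, S, T, U, V → W.
Second component — differences are 1, 3, 5, … (increasing by 2 each time): 26, 27, 30, 35, 42 → 51.

W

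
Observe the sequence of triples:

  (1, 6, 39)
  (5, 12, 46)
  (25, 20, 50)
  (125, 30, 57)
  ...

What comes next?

First entry: ×5 each step; 1, 5, 25, 125 → 625.
For the second entry, differences are 6, 8, 10, … (increasing by 2 each time): 6, 12, 20, 30 → 42.
Third entry — alternating steps +7, +4, +7, +4, …: 39, 46, 50, 57 → 61.
Combining the parts gives (625, 42, 61).

(625, 42, 61)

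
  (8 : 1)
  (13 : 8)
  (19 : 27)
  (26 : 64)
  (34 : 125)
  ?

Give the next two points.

(43 : 216), (53 : 343)

First part: differences are 5, 6, 7, … (increasing by 1 each time); 8, 13, 19, 26, 34 → 43 → 53.
For the second part, perfect cubes: 1³, 2³, 3³, …: 1, 8, 27, 64, 125 → 216 → 343.
Putting the parts together: (43 : 216) and then (53 : 343).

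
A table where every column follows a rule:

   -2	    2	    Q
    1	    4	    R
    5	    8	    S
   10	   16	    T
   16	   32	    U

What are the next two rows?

First component: -2, 1, 5, 10, 16 → 23 → 31 (differences are 3, 4, 5, … (increasing by 1 each time)).
Second component: ×2 each step; 2, 4, 8, 16, 32 → 64 → 128.
Letter: letters move forward 1 place in the alphabet; Q, R, S, T, U → V → W.
Putting the parts together: 23  64  V and then 31  128  W.

23  64  V; 31  128  W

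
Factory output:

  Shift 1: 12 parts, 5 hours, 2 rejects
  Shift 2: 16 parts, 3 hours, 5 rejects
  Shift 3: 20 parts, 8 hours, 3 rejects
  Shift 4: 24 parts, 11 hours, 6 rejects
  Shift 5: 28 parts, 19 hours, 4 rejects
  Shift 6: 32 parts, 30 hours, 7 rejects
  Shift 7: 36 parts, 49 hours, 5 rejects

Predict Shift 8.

Parts: +4 each step, so 12, 16, 20, 24, 28, 32, 36 → 40.
Hours — each term is the sum of the two before it: 5, 3, 8, 11, 19, 30, 49 → 79.
Rejects: 2, 5, 3, 6, 4, 7, 5 → 8 (alternating steps +3, −2, +3, −2, …).
Combining the parts gives 40 parts, 79 hours, 8 rejects.

40 parts, 79 hours, 8 rejects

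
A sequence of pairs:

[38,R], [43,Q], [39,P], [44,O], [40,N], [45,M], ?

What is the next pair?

First part: 38, 43, 39, 44, 40, 45 → 41 (alternating steps +5, −4, +5, −4, …).
Letter: letters move back 1 place in the alphabet, so R, Q, P, O, N, M → L.
Putting it together: [41,L].

[41,L]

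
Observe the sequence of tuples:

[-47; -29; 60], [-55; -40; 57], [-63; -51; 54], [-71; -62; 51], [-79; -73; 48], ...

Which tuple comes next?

First component: −8 each step; -47, -55, -63, -71, -79 → -87.
Second component goes -29, -40, -51, -62, -73 → -84 (−11 each step).
Third component — −3 each step: 60, 57, 54, 51, 48 → 45.
Combining the parts gives [-87; -84; 45].

[-87; -84; 45]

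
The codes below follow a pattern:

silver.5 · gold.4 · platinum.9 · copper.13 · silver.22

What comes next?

Metal: repeats silver → gold → platinum → copper; silver, gold, platinum, copper, silver → gold.
Second component — each term is the sum of the two before it: 5, 4, 9, 13, 22 → 35.
Combining the parts gives gold.35.

gold.35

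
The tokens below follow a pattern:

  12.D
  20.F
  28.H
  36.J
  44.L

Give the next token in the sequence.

First component: 12, 20, 28, 36, 44 → 52 (+8 each step).
Letter — letters move forward 2 places in the alphabet: D, F, H, J, L → N.
So the next token is 52.N.

52.N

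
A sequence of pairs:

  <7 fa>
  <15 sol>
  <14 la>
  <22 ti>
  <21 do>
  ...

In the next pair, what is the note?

Note: runs through the solfège scale do→ti; fa, sol, la, ti, do → re.

re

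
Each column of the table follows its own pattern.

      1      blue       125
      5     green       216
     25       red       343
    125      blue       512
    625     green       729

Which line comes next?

3125  red  1000

For the first component, ×5 each step: 1, 5, 25, 125, 625 → 3125.
Colour: repeats blue → green → red, so blue, green, red, blue, green → red.
Third component: perfect cubes: 5³, 6³, 7³, …, so 125, 216, 343, 512, 729 → 1000.
Combining the parts gives 3125  red  1000.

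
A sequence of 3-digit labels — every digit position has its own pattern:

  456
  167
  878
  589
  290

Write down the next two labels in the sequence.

First digit: −3 each step, mod 10; 4, 1, 8, 5, 2 → 9 → 6.
Second digit goes 5, 6, 7, 8, 9 → 0 → 1 (+1 each step, mod 10).
Third digit: +1 each step, mod 10; 6, 7, 8, 9, 0 → 1 → 2.
Putting the parts together: 901 and then 612.

901 then 612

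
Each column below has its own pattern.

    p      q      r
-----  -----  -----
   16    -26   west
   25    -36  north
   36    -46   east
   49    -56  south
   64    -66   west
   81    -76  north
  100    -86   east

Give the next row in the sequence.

Column p: perfect squares: 4², 5², 6², …; 16, 25, 36, 49, 64, 81, 100 → 121.
Column q — −10 each step: -26, -36, -46, -56, -66, -76, -86 → -96.
Column r: repeats west → north → east → south, so west, north, east, south, west, north, east → south.
So the next row is 121  -96  south.

121  -96  south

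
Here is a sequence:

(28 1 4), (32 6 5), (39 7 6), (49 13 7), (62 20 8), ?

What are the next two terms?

(78 33 9), (97 53 10)

First entry: 28, 32, 39, 49, 62 → 78 → 97 (differences are 4, 7, 10, … (increasing by 3 each time)).
Second entry goes 1, 6, 7, 13, 20 → 33 → 53 (each term is the sum of the two before it).
Third entry — +1 each step: 4, 5, 6, 7, 8 → 9 → 10.
Putting the parts together: (78 33 9) and then (97 53 10).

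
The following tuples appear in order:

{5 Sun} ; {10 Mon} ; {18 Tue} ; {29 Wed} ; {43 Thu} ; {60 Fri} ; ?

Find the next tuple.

First slot: 5, 10, 18, 29, 43, 60 → 80 (differences are 5, 8, 11, … (increasing by 3 each time)).
Day — runs through the weekdays Mon→Sun: Sun, Mon, Tue, Wed, Thu, Fri → Sat.
So the next tuple is {80 Sat}.

{80 Sat}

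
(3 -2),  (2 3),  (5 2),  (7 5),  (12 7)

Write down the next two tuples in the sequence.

First value: 3, 2, 5, 7, 12 → 19 → 31 (each term is the sum of the two before it).
For the second value, always the previous value of the first value: -2, 3, 2, 5, 7 → 12 → 19.
Putting the parts together: (19 12) and then (31 19).

(19 12), (31 19)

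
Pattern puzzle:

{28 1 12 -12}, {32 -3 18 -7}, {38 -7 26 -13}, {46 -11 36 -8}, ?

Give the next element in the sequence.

{56 -15 48 -14}

First value: differences are 4, 6, 8, … (increasing by 2 each time); 28, 32, 38, 46 → 56.
Second value goes 1, -3, -7, -11 → -15 (−4 each step).
For the third value, differences are 6, 8, 10, … (increasing by 2 each time): 12, 18, 26, 36 → 48.
Fourth value: alternating steps +5, −6, +5, −6, …, so -12, -7, -13, -8 → -14.
Combining the parts gives {56 -15 48 -14}.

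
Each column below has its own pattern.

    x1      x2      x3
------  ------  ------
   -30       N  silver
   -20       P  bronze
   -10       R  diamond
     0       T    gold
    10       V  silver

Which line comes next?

Column x1: +10 each step; -30, -20, -10, 0, 10 → 20.
Column x2 — letters move forward 2 places in the alphabet: N, P, R, T, V → X.
Column x3: repeats silver → bronze → diamond → gold; silver, bronze, diamond, gold, silver → bronze.
Putting it together: 20  X  bronze.

20  X  bronze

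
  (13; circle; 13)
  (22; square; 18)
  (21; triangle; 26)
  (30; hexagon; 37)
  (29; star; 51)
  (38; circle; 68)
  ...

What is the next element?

First value goes 13, 22, 21, 30, 29, 38 → 37 (alternating steps +9, −1, +9, −1, …).
Shape: repeats circle → square → triangle → hexagon → star; circle, square, triangle, hexagon, star, circle → square.
Third value — differences are 5, 8, 11, … (increasing by 3 each time): 13, 18, 26, 37, 51, 68 → 88.
Putting it together: (37; square; 88).

(37; square; 88)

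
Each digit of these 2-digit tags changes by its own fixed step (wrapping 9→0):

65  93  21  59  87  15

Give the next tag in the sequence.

First digit goes 6, 9, 2, 5, 8, 1 → 4 (+3 each step, mod 10).
Second digit: 5, 3, 1, 9, 7, 5 → 3 (−2 each step, mod 10).
So the next tag is 43.

43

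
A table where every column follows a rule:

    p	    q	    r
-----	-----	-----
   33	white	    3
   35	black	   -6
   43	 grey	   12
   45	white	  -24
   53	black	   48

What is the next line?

55  grey  -96

Column p: 33, 35, 43, 45, 53 → 55 (alternating steps +2, +8, +2, +8, …).
For the column q, repeats white → black → grey: white, black, grey, white, black → grey.
Column r: ×(-2) each step, so 3, -6, 12, -24, 48 → -96.
So the next line is 55  grey  -96.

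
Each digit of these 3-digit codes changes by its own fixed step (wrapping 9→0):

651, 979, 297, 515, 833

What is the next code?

151

First digit — +3 each step, mod 10: 6, 9, 2, 5, 8 → 1.
For the second digit, +2 each step, mod 10: 5, 7, 9, 1, 3 → 5.
Third digit: −2 each step, mod 10, so 1, 9, 7, 5, 3 → 1.
Combining the parts gives 151.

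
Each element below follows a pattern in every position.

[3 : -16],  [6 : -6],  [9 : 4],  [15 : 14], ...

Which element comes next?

[24 : 24]

First value: each term is the sum of the two before it; 3, 6, 9, 15 → 24.
Second value — +10 each step: -16, -6, 4, 14 → 24.
Combining the parts gives [24 : 24].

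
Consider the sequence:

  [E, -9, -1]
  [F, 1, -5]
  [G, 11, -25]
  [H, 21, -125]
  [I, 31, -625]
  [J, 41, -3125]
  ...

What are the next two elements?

[K, 51, -15625], [L, 61, -78125]

Letter goes E, F, G, H, I, J → K → L (letters move forward 1 place in the alphabet).
Second slot: +10 each step; -9, 1, 11, 21, 31, 41 → 51 → 61.
Third slot goes -1, -5, -25, -125, -625, -3125 → -15625 → -78125 (×5 each step).
So the next two elements are [K, 51, -15625] and [L, 61, -78125].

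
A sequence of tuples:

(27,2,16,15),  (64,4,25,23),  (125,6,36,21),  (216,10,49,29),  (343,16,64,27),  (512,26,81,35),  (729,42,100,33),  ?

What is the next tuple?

First slot: perfect cubes: 3³, 4³, 5³, …; 27, 64, 125, 216, 343, 512, 729 → 1000.
Second slot: 2, 4, 6, 10, 16, 26, 42 → 68 (each term is the sum of the two before it).
Third slot: 16, 25, 36, 49, 64, 81, 100 → 121 (perfect squares: 4², 5², 6², …).
Fourth slot: 15, 23, 21, 29, 27, 35, 33 → 41 (alternating steps +8, −2, +8, −2, …).
Putting it together: (1000,68,121,41).

(1000,68,121,41)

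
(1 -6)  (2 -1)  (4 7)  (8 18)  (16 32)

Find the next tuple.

(32 49)

First entry — ×2 each step: 1, 2, 4, 8, 16 → 32.
Second entry: differences are 5, 8, 11, … (increasing by 3 each time); -6, -1, 7, 18, 32 → 49.
So the next tuple is (32 49).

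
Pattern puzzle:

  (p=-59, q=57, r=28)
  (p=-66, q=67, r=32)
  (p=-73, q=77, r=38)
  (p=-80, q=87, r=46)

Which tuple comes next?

(p=-87, q=97, r=56)

P: −7 each step, so -59, -66, -73, -80 → -87.
Q: +10 each step; 57, 67, 77, 87 → 97.
For the r, differences are 4, 6, 8, … (increasing by 2 each time): 28, 32, 38, 46 → 56.
Combining the parts gives (p=-87, q=97, r=56).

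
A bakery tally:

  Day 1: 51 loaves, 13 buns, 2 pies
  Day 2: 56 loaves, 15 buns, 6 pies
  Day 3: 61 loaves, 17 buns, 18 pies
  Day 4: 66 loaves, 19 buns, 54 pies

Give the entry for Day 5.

71 loaves, 21 buns, 162 pies

Loaves: 51, 56, 61, 66 → 71 (+5 each step).
Buns — +2 each step: 13, 15, 17, 19 → 21.
Pies — ×3 each step: 2, 6, 18, 54 → 162.
Putting it together: 71 loaves, 21 buns, 162 pies.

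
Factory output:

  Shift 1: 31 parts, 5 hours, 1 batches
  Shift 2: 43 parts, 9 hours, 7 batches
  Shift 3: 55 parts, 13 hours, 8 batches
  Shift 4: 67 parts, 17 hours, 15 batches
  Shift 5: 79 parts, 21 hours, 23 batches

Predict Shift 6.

91 parts, 25 hours, 38 batches

Parts goes 31, 43, 55, 67, 79 → 91 (+12 each step).
Hours — +4 each step: 5, 9, 13, 17, 21 → 25.
Batches: each term is the sum of the two before it; 1, 7, 8, 15, 23 → 38.
So the next record is 91 parts, 25 hours, 38 batches.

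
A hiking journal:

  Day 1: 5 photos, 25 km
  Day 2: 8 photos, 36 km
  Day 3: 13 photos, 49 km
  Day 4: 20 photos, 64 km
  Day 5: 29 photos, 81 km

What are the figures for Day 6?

40 photos, 100 km

Photos: 5, 8, 13, 20, 29 → 40 (differences are 3, 5, 7, … (increasing by 2 each time)).
Km: 25, 36, 49, 64, 81 → 100 (perfect squares: 5², 6², 7², …).
So the next record is 40 photos, 100 km.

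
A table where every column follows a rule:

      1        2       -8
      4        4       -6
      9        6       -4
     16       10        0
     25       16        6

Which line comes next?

First component: 1, 4, 9, 16, 25 → 36 (perfect squares: 1², 2², 3², …).
Second component — each term is the sum of the two before it: 2, 4, 6, 10, 16 → 26.
Third component: always 10 less than the second component, so -8, -6, -4, 0, 6 → 16.
Putting it together: 36  26  16.

36  26  16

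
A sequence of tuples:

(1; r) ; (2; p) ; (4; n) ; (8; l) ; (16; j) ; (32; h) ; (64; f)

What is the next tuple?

(128; d)

First value — ×2 each step: 1, 2, 4, 8, 16, 32, 64 → 128.
For the letter, letters move back 2 places in the alphabet: r, p, n, l, j, h, f → d.
So the next tuple is (128; d).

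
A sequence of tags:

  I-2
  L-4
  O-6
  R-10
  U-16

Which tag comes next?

Letter: I, L, O, R, U → X (letters move forward 3 places in the alphabet).
Second component goes 2, 4, 6, 10, 16 → 26 (each term is the sum of the two before it).
Combining the parts gives X-26.

X-26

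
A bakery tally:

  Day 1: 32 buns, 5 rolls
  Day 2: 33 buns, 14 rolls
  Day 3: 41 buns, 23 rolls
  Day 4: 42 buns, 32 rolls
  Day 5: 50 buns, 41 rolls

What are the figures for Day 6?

51 buns, 50 rolls

Buns: alternating steps +1, +8, +1, +8, …; 32, 33, 41, 42, 50 → 51.
Rolls: 5, 14, 23, 32, 41 → 50 (+9 each step).
So the next row is 51 buns, 50 rolls.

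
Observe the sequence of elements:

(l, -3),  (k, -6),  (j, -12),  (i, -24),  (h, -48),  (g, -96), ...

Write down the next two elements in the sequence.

(f, -192), (e, -384)

Letter: l, k, j, i, h, g → f → e (letters move back 1 place in the alphabet).
Second slot: ×2 each step; -3, -6, -12, -24, -48, -96 → -192 → -384.
So the next two elements are (f, -192) and (e, -384).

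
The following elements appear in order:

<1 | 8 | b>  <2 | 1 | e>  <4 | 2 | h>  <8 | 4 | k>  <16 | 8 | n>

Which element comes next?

<32 | 16 | q>

For the first component, ×2 each step: 1, 2, 4, 8, 16 → 32.
Second component — always the previous value of the first component: 8, 1, 2, 4, 8 → 16.
Letter goes b, e, h, k, n → q (letters move forward 3 places in the alphabet).
Putting it together: <32 | 16 | q>.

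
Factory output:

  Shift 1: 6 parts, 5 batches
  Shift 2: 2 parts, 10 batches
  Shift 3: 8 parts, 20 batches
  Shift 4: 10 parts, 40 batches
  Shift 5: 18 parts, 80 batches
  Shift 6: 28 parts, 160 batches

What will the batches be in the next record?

Batches: 5, 10, 20, 40, 80, 160 → 320 (×2 each step).

320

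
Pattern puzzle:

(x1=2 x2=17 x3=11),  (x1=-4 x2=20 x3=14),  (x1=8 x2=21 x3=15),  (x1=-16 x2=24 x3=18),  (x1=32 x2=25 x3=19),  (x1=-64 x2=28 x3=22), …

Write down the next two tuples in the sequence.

X1: ×(-2) each step, so 2, -4, 8, -16, 32, -64 → 128 → -256.
X2 goes 17, 20, 21, 24, 25, 28 → 29 → 32 (alternating steps +3, +1, +3, +1, …).
X3: 11, 14, 15, 18, 19, 22 → 23 → 26 (always 6 less than the x2).
Putting the parts together: (x1=128 x2=29 x3=23) and then (x1=-256 x2=32 x3=26).

(x1=128 x2=29 x3=23), (x1=-256 x2=32 x3=26)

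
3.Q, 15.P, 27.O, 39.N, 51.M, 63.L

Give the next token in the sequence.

75.K

For the first component, +12 each step: 3, 15, 27, 39, 51, 63 → 75.
For the letter, letters move back 1 place in the alphabet: Q, P, O, N, M, L → K.
Combining the parts gives 75.K.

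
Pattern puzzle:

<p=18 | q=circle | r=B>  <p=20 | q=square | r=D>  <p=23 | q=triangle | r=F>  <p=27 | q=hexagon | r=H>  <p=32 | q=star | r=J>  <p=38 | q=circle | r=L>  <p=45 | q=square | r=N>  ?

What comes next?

<p=53 | q=triangle | r=P>

P: 18, 20, 23, 27, 32, 38, 45 → 53 (differences are 2, 3, 4, … (increasing by 1 each time)).
Q goes circle, square, triangle, hexagon, star, circle, square → triangle (repeats circle → square → triangle → hexagon → star).
R goes B, D, F, H, J, L, N → P (letters move forward 2 places in the alphabet).
So the next tuple is <p=53 | q=triangle | r=P>.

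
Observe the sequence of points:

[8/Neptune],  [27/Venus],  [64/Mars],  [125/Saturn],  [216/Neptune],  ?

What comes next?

First slot: perfect cubes: 2³, 3³, 4³, …, so 8, 27, 64, 125, 216 → 343.
Planet: repeats Neptune → Venus → Mars → Saturn; Neptune, Venus, Mars, Saturn, Neptune → Venus.
Putting it together: [343/Venus].

[343/Venus]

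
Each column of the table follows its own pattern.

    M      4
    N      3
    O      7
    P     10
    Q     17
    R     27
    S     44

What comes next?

For the letter, letters move forward 1 place in the alphabet: M, N, O, P, Q, R, S → T.
Second component: each term is the sum of the two before it; 4, 3, 7, 10, 17, 27, 44 → 71.
Combining the parts gives T  71.

T  71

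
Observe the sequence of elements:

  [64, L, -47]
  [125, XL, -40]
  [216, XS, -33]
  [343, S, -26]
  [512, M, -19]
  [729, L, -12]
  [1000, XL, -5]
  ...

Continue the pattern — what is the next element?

First coordinate: perfect cubes: 4³, 5³, 6³, …; 64, 125, 216, 343, 512, 729, 1000 → 1331.
Size: L, XL, XS, S, M, L, XL → XS (repeats L → XL → XS → S → M).
Third coordinate: +7 each step, so -47, -40, -33, -26, -19, -12, -5 → 2.
So the next element is [1331, XS, 2].

[1331, XS, 2]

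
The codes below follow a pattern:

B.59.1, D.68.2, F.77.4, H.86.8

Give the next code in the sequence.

J.95.16

Letter: letters move forward 2 places in the alphabet, so B, D, F, H → J.
Second component goes 59, 68, 77, 86 → 95 (+9 each step).
For the third component, ×2 each step: 1, 2, 4, 8 → 16.
Putting it together: J.95.16.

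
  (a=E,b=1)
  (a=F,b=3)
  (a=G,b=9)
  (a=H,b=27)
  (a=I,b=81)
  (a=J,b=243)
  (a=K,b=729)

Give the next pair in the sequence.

(a=L,b=2187)

A: letters move forward 1 place in the alphabet; E, F, G, H, I, J, K → L.
B: 1, 3, 9, 27, 81, 243, 729 → 2187 (×3 each step).
So the next pair is (a=L,b=2187).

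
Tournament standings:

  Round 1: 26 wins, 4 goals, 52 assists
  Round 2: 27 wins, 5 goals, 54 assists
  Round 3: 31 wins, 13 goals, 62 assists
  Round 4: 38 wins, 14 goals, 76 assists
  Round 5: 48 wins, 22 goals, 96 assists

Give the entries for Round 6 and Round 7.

61 wins, 23 goals, 122 assists; 77 wins, 31 goals, 154 assists

Wins: differences are 1, 4, 7, … (increasing by 3 each time); 26, 27, 31, 38, 48 → 61 → 77.
Goals — alternating steps +1, +8, +1, +8, …: 4, 5, 13, 14, 22 → 23 → 31.
For the assists, always 2 × the wins: 52, 54, 62, 76, 96 → 122 → 154.
So the next two records are 61 wins, 23 goals, 122 assists and 77 wins, 31 goals, 154 assists.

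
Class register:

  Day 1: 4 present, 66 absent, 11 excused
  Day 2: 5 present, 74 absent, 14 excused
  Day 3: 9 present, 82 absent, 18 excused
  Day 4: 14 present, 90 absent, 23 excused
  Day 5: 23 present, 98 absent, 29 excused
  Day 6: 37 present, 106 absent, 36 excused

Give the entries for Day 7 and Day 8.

Present: 4, 5, 9, 14, 23, 37 → 60 → 97 (each term is the sum of the two before it).
Absent: 66, 74, 82, 90, 98, 106 → 114 → 122 (+8 each step).
Excused goes 11, 14, 18, 23, 29, 36 → 44 → 53 (differences are 3, 4, 5, … (increasing by 1 each time)).
Putting the parts together: 60 present, 114 absent, 44 excused and then 97 present, 122 absent, 53 excused.

60 present, 114 absent, 44 excused; 97 present, 122 absent, 53 excused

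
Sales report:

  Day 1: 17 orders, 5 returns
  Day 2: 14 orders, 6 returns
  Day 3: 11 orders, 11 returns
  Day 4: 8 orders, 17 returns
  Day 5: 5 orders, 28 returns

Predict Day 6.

2 orders, 45 returns

Orders: −3 each step, so 17, 14, 11, 8, 5 → 2.
Returns: each term is the sum of the two before it, so 5, 6, 11, 17, 28 → 45.
So the next line is 2 orders, 45 returns.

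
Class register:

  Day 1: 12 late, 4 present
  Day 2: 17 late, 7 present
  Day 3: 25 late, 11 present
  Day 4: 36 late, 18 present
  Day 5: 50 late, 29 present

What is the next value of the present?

47

Present: each term is the sum of the two before it, so 4, 7, 11, 18, 29 → 47.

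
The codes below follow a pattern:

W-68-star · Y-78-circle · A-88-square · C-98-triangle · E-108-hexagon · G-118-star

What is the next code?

I-128-circle

Letter — letters move forward 2 places in the alphabet, wrapping Z→A: W, Y, A, C, E, G → I.
Second component: +10 each step; 68, 78, 88, 98, 108, 118 → 128.
For the shape, repeats star → circle → square → triangle → hexagon: star, circle, square, triangle, hexagon, star → circle.
Combining the parts gives I-128-circle.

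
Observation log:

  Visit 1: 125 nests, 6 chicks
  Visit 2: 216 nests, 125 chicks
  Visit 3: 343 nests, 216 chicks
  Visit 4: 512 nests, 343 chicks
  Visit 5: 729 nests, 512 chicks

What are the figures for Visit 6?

Nests: 125, 216, 343, 512, 729 → 1000 (perfect cubes: 5³, 6³, 7³, …).
Chicks goes 6, 125, 216, 343, 512 → 729 (always the previous value of the nests).
Combining the parts gives 1000 nests, 729 chicks.

1000 nests, 729 chicks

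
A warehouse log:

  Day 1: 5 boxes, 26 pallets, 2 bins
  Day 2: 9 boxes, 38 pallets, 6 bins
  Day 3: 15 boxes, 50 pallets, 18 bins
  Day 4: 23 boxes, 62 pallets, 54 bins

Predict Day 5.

33 boxes, 74 pallets, 162 bins

Boxes: differences are 4, 6, 8, … (increasing by 2 each time); 5, 9, 15, 23 → 33.
Pallets: 26, 38, 50, 62 → 74 (+12 each step).
Bins goes 2, 6, 18, 54 → 162 (×3 each step).
Putting it together: 33 boxes, 74 pallets, 162 bins.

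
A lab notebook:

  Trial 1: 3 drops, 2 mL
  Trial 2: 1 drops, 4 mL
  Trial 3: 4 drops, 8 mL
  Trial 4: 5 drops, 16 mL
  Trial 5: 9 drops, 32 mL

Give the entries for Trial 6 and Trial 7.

Drops: each term is the sum of the two before it, so 3, 1, 4, 5, 9 → 14 → 23.
ML goes 2, 4, 8, 16, 32 → 64 → 128 (×2 each step).
Putting the parts together: 14 drops, 64 mL and then 23 drops, 128 mL.

14 drops, 64 mL; 23 drops, 128 mL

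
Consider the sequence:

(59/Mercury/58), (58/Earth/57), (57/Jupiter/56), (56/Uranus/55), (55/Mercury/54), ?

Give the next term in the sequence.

First part: −1 each step; 59, 58, 57, 56, 55 → 54.
Planet: Mercury, Earth, Jupiter, Uranus, Mercury → Earth (repeats Mercury → Earth → Jupiter → Uranus).
Third part — always 1 less than the first part: 58, 57, 56, 55, 54 → 53.
Putting it together: (54/Earth/53).

(54/Earth/53)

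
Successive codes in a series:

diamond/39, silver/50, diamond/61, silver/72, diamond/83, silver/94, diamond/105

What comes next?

silver/116

Rank goes diamond, silver, diamond, silver, diamond, silver, diamond → silver (alternates diamond ↔ silver).
Second component goes 39, 50, 61, 72, 83, 94, 105 → 116 (+11 each step).
So the next code is silver/116.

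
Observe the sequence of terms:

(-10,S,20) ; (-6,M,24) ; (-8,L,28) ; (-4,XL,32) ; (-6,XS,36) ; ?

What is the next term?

First entry — alternating steps +4, −2, +4, −2, …: -10, -6, -8, -4, -6 → -2.
For the size, runs through clothing sizes XS→XL: S, M, L, XL, XS → S.
Third entry: 20, 24, 28, 32, 36 → 40 (+4 each step).
So the next term is (-2,S,40).

(-2,S,40)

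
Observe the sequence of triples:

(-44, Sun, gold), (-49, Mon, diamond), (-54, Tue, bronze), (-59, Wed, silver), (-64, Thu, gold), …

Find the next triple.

First value goes -44, -49, -54, -59, -64 → -69 (−5 each step).
Day: Sun, Mon, Tue, Wed, Thu → Fri (runs through the weekdays Mon→Sun).
Rank — repeats gold → diamond → bronze → silver: gold, diamond, bronze, silver, gold → diamond.
Putting it together: (-69, Fri, diamond).

(-69, Fri, diamond)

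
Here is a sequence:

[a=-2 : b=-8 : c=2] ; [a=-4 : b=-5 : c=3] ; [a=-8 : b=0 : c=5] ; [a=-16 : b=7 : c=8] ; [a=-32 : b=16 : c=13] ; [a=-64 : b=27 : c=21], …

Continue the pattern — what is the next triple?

A: -2, -4, -8, -16, -32, -64 → -128 (×2 each step).
B goes -8, -5, 0, 7, 16, 27 → 40 (differences are 3, 5, 7, … (increasing by 2 each time)).
C — each term is the sum of the two before it: 2, 3, 5, 8, 13, 21 → 34.
So the next triple is [a=-128 : b=40 : c=34].

[a=-128 : b=40 : c=34]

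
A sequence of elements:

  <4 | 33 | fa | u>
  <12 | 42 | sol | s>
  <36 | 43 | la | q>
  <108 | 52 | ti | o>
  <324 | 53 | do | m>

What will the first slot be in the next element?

First slot goes 4, 12, 36, 108, 324 → 972 (×3 each step).
Second slot goes 33, 42, 43, 52, 53 → 62 (alternating steps +9, +1, +9, +1, …).
Note: fa, sol, la, ti, do → re (runs through the solfège scale do→ti).
Letter — letters move back 2 places in the alphabet: u, s, q, o, m → k.

972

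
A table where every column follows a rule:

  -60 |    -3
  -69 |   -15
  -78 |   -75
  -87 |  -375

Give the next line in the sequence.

For the first component, −9 each step: -60, -69, -78, -87 → -96.
Second component: -3, -15, -75, -375 → -1875 (×5 each step).
Putting it together: -96  -1875.

-96  -1875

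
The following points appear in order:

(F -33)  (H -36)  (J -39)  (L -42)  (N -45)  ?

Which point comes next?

Letter — letters move forward 2 places in the alphabet: F, H, J, L, N → P.
For the second value, −3 each step: -33, -36, -39, -42, -45 → -48.
Putting it together: (P -48).

(P -48)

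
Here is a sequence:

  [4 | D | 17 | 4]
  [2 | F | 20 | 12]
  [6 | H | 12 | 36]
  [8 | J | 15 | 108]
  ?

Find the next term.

First coordinate: 4, 2, 6, 8 → 14 (each term is the sum of the two before it).
Letter: letters move forward 2 places in the alphabet, so D, F, H, J → L.
Third coordinate: alternating steps +3, −8, +3, −8, …; 17, 20, 12, 15 → 7.
Fourth coordinate: 4, 12, 36, 108 → 324 (×3 each step).
Putting it together: [14 | L | 7 | 324].

[14 | L | 7 | 324]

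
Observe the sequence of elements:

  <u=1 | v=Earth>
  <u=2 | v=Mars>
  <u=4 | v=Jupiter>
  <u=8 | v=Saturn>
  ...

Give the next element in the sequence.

U: 1, 2, 4, 8 → 16 (×2 each step).
For the v, runs through the planets Mercury→Neptune: Earth, Mars, Jupiter, Saturn → Uranus.
So the next element is <u=16 | v=Uranus>.

<u=16 | v=Uranus>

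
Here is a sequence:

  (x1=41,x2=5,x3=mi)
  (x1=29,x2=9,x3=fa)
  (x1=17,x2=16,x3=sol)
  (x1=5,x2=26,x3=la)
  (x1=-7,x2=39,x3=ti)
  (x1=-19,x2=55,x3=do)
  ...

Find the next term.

(x1=-31,x2=74,x3=re)

X1: −12 each step; 41, 29, 17, 5, -7, -19 → -31.
X2 goes 5, 9, 16, 26, 39, 55 → 74 (differences are 4, 7, 10, … (increasing by 3 each time)).
For the x3, runs through the solfège scale do→ti: mi, fa, sol, la, ti, do → re.
Putting it together: (x1=-31,x2=74,x3=re).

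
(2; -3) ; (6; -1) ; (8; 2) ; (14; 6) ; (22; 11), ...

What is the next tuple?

First component: each term is the sum of the two before it, so 2, 6, 8, 14, 22 → 36.
For the second component, differences are 2, 3, 4, … (increasing by 1 each time): -3, -1, 2, 6, 11 → 17.
Combining the parts gives (36; 17).

(36; 17)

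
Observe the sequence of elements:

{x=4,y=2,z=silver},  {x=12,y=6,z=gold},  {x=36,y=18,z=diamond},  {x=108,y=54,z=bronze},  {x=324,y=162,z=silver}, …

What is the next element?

{x=972,y=486,z=gold}

X: ×3 each step, so 4, 12, 36, 108, 324 → 972.
Y — ×3 each step: 2, 6, 18, 54, 162 → 486.
Z: repeats silver → gold → diamond → bronze, so silver, gold, diamond, bronze, silver → gold.
Combining the parts gives {x=972,y=486,z=gold}.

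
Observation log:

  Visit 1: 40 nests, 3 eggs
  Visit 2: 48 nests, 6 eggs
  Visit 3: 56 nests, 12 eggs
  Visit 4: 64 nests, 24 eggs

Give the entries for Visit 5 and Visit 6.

Nests: +8 each step; 40, 48, 56, 64 → 72 → 80.
Eggs goes 3, 6, 12, 24 → 48 → 96 (×2 each step).
Putting the parts together: 72 nests, 48 eggs and then 80 nests, 96 eggs.

72 nests, 48 eggs; 80 nests, 96 eggs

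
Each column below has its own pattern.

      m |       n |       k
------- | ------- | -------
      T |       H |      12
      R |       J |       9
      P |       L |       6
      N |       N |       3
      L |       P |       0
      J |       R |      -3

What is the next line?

Column m: letters move back 2 places in the alphabet; T, R, P, N, L, J → H.
Column n: H, J, L, N, P, R → T (letters move forward 2 places in the alphabet).
Column k — −3 each step: 12, 9, 6, 3, 0, -3 → -6.
So the next line is H  T  -6.

H  T  -6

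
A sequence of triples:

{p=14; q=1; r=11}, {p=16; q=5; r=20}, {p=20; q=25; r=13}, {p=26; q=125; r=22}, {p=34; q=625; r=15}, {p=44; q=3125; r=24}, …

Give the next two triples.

{p=56; q=15625; r=17}, {p=70; q=78125; r=26}

P: 14, 16, 20, 26, 34, 44 → 56 → 70 (differences are 2, 4, 6, … (increasing by 2 each time)).
Q goes 1, 5, 25, 125, 625, 3125 → 15625 → 78125 (×5 each step).
R: alternating steps +9, −7, +9, −7, …, so 11, 20, 13, 22, 15, 24 → 17 → 26.
So the next two triples are {p=56; q=15625; r=17} and {p=70; q=78125; r=26}.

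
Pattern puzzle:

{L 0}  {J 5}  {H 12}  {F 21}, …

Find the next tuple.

Letter — letters move back 2 places in the alphabet: L, J, H, F → D.
Second coordinate: differences are 5, 7, 9, … (increasing by 2 each time); 0, 5, 12, 21 → 32.
Combining the parts gives {D 32}.

{D 32}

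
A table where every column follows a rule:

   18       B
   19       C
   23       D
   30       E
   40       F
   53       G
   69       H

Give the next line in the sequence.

For the first component, differences are 1, 4, 7, … (increasing by 3 each time): 18, 19, 23, 30, 40, 53, 69 → 88.
Letter: letters move forward 1 place in the alphabet, so B, C, D, E, F, G, H → I.
Putting it together: 88  I.

88  I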